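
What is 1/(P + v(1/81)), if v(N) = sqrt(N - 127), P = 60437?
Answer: 4895397/295863118775 - 9*I*sqrt(10286)/295863118775 ≈ 1.6546e-5 - 3.0851e-9*I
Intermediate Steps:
v(N) = sqrt(-127 + N)
1/(P + v(1/81)) = 1/(60437 + sqrt(-127 + 1/81)) = 1/(60437 + sqrt(-10286/81)) = 1/(60437 + I*sqrt(10286)/9)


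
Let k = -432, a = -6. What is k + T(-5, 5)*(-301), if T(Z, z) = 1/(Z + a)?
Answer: -4451/11 ≈ -404.64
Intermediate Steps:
T(Z, z) = 1/(-6 + Z) (T(Z, z) = 1/(Z - 6) = 1/(-6 + Z))
k + T(-5, 5)*(-301) = -432 - 301/(-6 - 5) = -432 - 301/(-11) = -432 - 1/11*(-301) = -432 + 301/11 = -4451/11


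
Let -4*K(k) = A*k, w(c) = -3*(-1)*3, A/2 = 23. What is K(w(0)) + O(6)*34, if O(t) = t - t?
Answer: -207/2 ≈ -103.50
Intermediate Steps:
A = 46 (A = 2*23 = 46)
w(c) = 9 (w(c) = 3*3 = 9)
K(k) = -23*k/2
O(t) = 0
K(w(0)) + O(6)*34 = -23/2*9 + 0*34 = -207/2 + 0 = -207/2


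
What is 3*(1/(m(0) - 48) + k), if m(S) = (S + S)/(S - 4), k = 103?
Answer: 4943/16 ≈ 308.94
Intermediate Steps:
m(S) = 2*S/(-4 + S) (m(S) = (2*S)/(-4 + S) = 2*S/(-4 + S))
3*(1/(m(0) - 48) + k) = 3*(1/(2*0/(-4 + 0) - 48) + 103) = 3*(1/(2*0/(-4) - 48) + 103) = 3*(1/(2*0*(-¼) - 48) + 103) = 3*(1/(0 - 48) + 103) = 3*(1/(-48) + 103) = 3*(-1/48 + 103) = 3*(4943/48) = 4943/16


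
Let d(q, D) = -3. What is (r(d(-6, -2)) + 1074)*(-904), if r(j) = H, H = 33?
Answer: -1000728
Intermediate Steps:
r(j) = 33
(r(d(-6, -2)) + 1074)*(-904) = (33 + 1074)*(-904) = 1107*(-904) = -1000728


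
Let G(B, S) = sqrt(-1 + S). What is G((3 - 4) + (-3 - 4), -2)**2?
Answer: -3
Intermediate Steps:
G((3 - 4) + (-3 - 4), -2)**2 = (sqrt(-1 - 2))**2 = (sqrt(-3))**2 = (I*sqrt(3))**2 = -3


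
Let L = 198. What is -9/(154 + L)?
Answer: -9/352 ≈ -0.025568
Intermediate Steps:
-9/(154 + L) = -9/(154 + 198) = -9/352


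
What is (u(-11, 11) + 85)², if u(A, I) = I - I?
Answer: 7225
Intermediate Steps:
u(A, I) = 0
(u(-11, 11) + 85)² = (0 + 85)² = 85² = 7225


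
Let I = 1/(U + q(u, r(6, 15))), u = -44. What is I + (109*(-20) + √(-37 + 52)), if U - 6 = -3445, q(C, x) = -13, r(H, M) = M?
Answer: -7525361/3452 + √15 ≈ -2176.1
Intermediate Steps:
U = -3439 (U = 6 - 3445 = -3439)
I = -1/3452 (I = 1/(-3439 - 13) = 1/(-3452) = -1/3452 ≈ -0.00028969)
I + (109*(-20) + √(-37 + 52)) = -1/3452 + (109*(-20) + √(-37 + 52)) = -1/3452 + (-2180 + √15) = -7525361/3452 + √15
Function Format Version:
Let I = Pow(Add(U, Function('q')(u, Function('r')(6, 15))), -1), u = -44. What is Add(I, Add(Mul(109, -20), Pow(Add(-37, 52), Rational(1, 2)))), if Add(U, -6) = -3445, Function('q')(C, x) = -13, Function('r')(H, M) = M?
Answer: Add(Rational(-7525361, 3452), Pow(15, Rational(1, 2))) ≈ -2176.1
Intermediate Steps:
U = -3439 (U = Add(6, -3445) = -3439)
I = Rational(-1, 3452) (I = Pow(Add(-3439, -13), -1) = Pow(-3452, -1) = Rational(-1, 3452) ≈ -0.00028969)
Add(I, Add(Mul(109, -20), Pow(Add(-37, 52), Rational(1, 2)))) = Add(Rational(-1, 3452), Add(Mul(109, -20), Pow(Add(-37, 52), Rational(1, 2)))) = Add(Rational(-1, 3452), Add(-2180, Pow(15, Rational(1, 2)))) = Add(Rational(-7525361, 3452), Pow(15, Rational(1, 2)))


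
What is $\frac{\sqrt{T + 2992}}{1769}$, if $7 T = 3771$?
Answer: $\frac{\sqrt{173005}}{12383} \approx 0.033589$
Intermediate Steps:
$T = \frac{3771}{7}$ ($T = \frac{1}{7} \cdot 3771 = \frac{3771}{7} \approx 538.71$)
$\frac{\sqrt{T + 2992}}{1769} = \frac{\sqrt{\frac{3771}{7} + 2992}}{1769} = \sqrt{\frac{24715}{7}} \cdot \frac{1}{1769} = \frac{\sqrt{173005}}{7} \cdot \frac{1}{1769} = \frac{\sqrt{173005}}{12383}$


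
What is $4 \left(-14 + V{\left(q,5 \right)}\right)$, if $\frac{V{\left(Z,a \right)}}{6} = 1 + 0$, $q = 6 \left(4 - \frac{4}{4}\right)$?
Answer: $-32$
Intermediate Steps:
$q = 18$ ($q = 6 \left(4 - 1\right) = 6 \cdot 3 = 18$)
$V{\left(Z,a \right)} = 6$ ($V{\left(Z,a \right)} = 6 \left(1 + 0\right) = 6 \cdot 1 = 6$)
$4 \left(-14 + V{\left(q,5 \right)}\right) = 4 \left(-14 + 6\right) = 4 \left(-8\right) = -32$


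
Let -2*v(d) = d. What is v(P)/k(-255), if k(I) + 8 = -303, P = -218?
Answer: -109/311 ≈ -0.35048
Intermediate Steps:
k(I) = -311 (k(I) = -8 - 303 = -311)
v(d) = -d/2
v(P)/k(-255) = -½*(-218)/(-311) = 109*(-1/311) = -109/311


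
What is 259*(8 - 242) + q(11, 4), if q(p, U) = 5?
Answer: -60601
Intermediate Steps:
259*(8 - 242) + q(11, 4) = 259*(8 - 242) + 5 = 259*(-234) + 5 = -60606 + 5 = -60601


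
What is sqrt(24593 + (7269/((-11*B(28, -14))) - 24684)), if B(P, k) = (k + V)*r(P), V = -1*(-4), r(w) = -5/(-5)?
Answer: I*sqrt(301510)/110 ≈ 4.9918*I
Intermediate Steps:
r(w) = 1 (r(w) = -5*(-1/5) = 1)
V = 4
B(P, k) = 4 + k (B(P, k) = (k + 4)*1 = (4 + k)*1 = 4 + k)
sqrt(24593 + (7269/((-11*B(28, -14))) - 24684)) = sqrt(24593 + (7269/((-11*(4 - 14))) - 24684)) = sqrt(24593 + (7269/((-11*(-10))) - 24684)) = sqrt(24593 + (7269/110 - 24684)) = sqrt(24593 - 2707971/110) = sqrt(-2741/110) = I*sqrt(301510)/110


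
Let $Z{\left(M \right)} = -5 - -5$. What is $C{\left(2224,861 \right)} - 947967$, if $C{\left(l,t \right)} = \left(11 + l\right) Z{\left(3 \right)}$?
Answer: $-947967$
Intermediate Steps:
$Z{\left(M \right)} = 0$ ($Z{\left(M \right)} = -5 + 5 = 0$)
$C{\left(l,t \right)} = 0$ ($C{\left(l,t \right)} = \left(11 + l\right) 0 = 0$)
$C{\left(2224,861 \right)} - 947967 = 0 - 947967 = -947967$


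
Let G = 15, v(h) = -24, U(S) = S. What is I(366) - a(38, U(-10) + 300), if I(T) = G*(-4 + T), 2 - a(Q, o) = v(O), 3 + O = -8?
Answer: 5404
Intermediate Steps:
O = -11 (O = -3 - 8 = -11)
a(Q, o) = 26 (a(Q, o) = 2 - 1*(-24) = 2 + 24 = 26)
I(T) = -60 + 15*T (I(T) = 15*(-4 + T) = -60 + 15*T)
I(366) - a(38, U(-10) + 300) = (-60 + 15*366) - 1*26 = (-60 + 5490) - 26 = 5430 - 26 = 5404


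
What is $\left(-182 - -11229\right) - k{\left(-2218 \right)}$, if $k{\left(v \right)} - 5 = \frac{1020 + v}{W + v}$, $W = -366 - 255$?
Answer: $\frac{31347040}{2839} \approx 11042.0$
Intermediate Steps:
$W = -621$ ($W = -366 - 255 = -621$)
$k{\left(v \right)} = 5 + \frac{1020 + v}{-621 + v}$
$\left(-182 - -11229\right) - k{\left(-2218 \right)} = \left(-182 - -11229\right) - \frac{3 \left(-695 + 2 \left(-2218\right)\right)}{-621 - 2218} = \left(-182 + 11229\right) - \frac{3 \left(-695 - 4436\right)}{-2839} = 11047 - 3 \left(- \frac{1}{2839}\right) \left(-5131\right) = 11047 - \frac{15393}{2839} = \frac{31347040}{2839}$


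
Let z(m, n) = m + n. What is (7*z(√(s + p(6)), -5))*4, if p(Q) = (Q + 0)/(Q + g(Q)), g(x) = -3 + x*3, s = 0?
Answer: -140 + 4*√14 ≈ -125.03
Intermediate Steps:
g(x) = -3 + 3*x
p(Q) = Q/(-3 + 4*Q) (p(Q) = (Q + 0)/(Q + (-3 + 3*Q)) = Q/(-3 + 4*Q))
(7*z(√(s + p(6)), -5))*4 = (7*(√(0 + 6/(-3 + 4*6)) - 5))*4 = (7*(√(0 + 6/(-3 + 24)) - 5))*4 = (7*(√(0 + 6/21) - 5))*4 = (7*(√(0 + 6*(1/21)) - 5))*4 = (7*(√(0 + 2/7) - 5))*4 = (7*(√(2/7) - 5))*4 = (7*(√14/7 - 5))*4 = (7*(-5 + √14/7))*4 = (-35 + √14)*4 = -140 + 4*√14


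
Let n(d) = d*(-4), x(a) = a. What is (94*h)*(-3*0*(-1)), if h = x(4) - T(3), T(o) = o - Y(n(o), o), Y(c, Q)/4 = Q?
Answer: 0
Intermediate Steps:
n(d) = -4*d
Y(c, Q) = 4*Q
T(o) = -3*o (T(o) = o - 4*o = -3*o)
h = 13 (h = 4 - (-3)*3 = 4 - 1*(-9) = 4 + 9 = 13)
(94*h)*(-3*0*(-1)) = (94*13)*(-3*0*(-1)) = 1222*(0*(-1)) = 1222*0 = 0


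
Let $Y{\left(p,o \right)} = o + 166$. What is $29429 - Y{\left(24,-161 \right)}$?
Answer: $29424$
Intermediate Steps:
$Y{\left(p,o \right)} = 166 + o$
$29429 - Y{\left(24,-161 \right)} = 29429 - \left(166 - 161\right) = 29429 - 5 = 29424$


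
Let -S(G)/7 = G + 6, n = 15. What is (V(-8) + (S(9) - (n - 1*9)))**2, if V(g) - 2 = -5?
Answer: 12996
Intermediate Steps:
V(g) = -3 (V(g) = 2 - 5 = -3)
S(G) = -42 - 7*G (S(G) = -7*(G + 6) = -7*(6 + G) = -42 - 7*G)
(V(-8) + (S(9) - (n - 1*9)))**2 = (-3 + ((-42 - 7*9) - (15 - 1*9)))**2 = (-3 + ((-42 - 63) - (15 - 9)))**2 = (-3 + (-105 - 1*6))**2 = (-3 + (-105 - 6))**2 = (-3 - 111)**2 = (-114)**2 = 12996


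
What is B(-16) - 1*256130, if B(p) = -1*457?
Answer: -256587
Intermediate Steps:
B(p) = -457
B(-16) - 1*256130 = -457 - 1*256130 = -457 - 256130 = -256587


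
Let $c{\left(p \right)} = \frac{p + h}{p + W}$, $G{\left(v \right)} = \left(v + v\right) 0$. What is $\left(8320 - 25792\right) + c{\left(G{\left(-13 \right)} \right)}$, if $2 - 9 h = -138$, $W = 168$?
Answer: $- \frac{943483}{54} \approx -17472.0$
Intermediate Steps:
$h = \frac{140}{9}$ ($h = \frac{2}{9} - - \frac{46}{3} = \frac{2}{9} + \frac{46}{3} = \frac{140}{9} \approx 15.556$)
$G{\left(v \right)} = 0$ ($G{\left(v \right)} = 2 v 0 = 0$)
$c{\left(p \right)} = \frac{\frac{140}{9} + p}{168 + p}$ ($c{\left(p \right)} = \frac{p + \frac{140}{9}}{p + 168} = \frac{\frac{140}{9} + p}{168 + p}$)
$\left(8320 - 25792\right) + c{\left(G{\left(-13 \right)} \right)} = \left(8320 - 25792\right) + \frac{\frac{140}{9} + 0}{168 + 0} = -17472 + \frac{1}{168} \cdot \frac{140}{9} = -17472 + \frac{5}{54} = - \frac{943483}{54}$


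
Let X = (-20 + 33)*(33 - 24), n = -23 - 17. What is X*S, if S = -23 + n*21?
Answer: -100971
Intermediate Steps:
n = -40
S = -863 (S = -23 - 40*21 = -23 - 840 = -863)
X = 117 (X = 13*9 = 117)
X*S = 117*(-863) = -100971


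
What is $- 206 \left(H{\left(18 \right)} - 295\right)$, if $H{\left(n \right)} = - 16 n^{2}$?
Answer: $1128674$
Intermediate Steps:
$- 206 \left(H{\left(18 \right)} - 295\right) = - 206 \left(- 16 \cdot 18^{2} - 295\right) = - 206 \left(\left(-16\right) 324 - 295\right) = - 206 \left(-5184 - 295\right) = \left(-206\right) \left(-5479\right) = 1128674$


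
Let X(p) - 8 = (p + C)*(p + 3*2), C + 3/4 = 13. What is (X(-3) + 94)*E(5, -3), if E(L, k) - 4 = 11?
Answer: 7785/4 ≈ 1946.3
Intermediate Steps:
C = 49/4 (C = -¾ + 13 = 49/4 ≈ 12.250)
E(L, k) = 15 (E(L, k) = 4 + 11 = 15)
X(p) = 8 + (6 + p)*(49/4 + p) (X(p) = 8 + (p + 49/4)*(p + 3*2) = 8 + (49/4 + p)*(p + 6) = 8 + (49/4 + p)*(6 + p) = 8 + (6 + p)*(49/4 + p))
(X(-3) + 94)*E(5, -3) = ((163/2 + (-3)² + (73/4)*(-3)) + 94)*15 = ((163/2 + 9 - 219/4) + 94)*15 = (143/4 + 94)*15 = (519/4)*15 = 7785/4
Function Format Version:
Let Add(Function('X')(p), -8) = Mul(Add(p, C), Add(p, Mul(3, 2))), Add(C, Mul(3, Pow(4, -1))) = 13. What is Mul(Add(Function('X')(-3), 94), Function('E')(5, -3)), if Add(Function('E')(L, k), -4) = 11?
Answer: Rational(7785, 4) ≈ 1946.3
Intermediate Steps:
C = Rational(49, 4) (C = Add(Rational(-3, 4), 13) = Rational(49, 4) ≈ 12.250)
Function('E')(L, k) = 15 (Function('E')(L, k) = Add(4, 11) = 15)
Function('X')(p) = Add(8, Mul(Add(6, p), Add(Rational(49, 4), p))) (Function('X')(p) = Add(8, Mul(Add(p, Rational(49, 4)), Add(p, Mul(3, 2)))) = Add(8, Mul(Add(Rational(49, 4), p), Add(p, 6))) = Add(8, Mul(Add(Rational(49, 4), p), Add(6, p))) = Add(8, Mul(Add(6, p), Add(Rational(49, 4), p))))
Mul(Add(Function('X')(-3), 94), Function('E')(5, -3)) = Mul(Add(Add(Rational(163, 2), Pow(-3, 2), Mul(Rational(73, 4), -3)), 94), 15) = Mul(Add(Add(Rational(163, 2), 9, Rational(-219, 4)), 94), 15) = Mul(Add(Rational(143, 4), 94), 15) = Mul(Rational(519, 4), 15) = Rational(7785, 4)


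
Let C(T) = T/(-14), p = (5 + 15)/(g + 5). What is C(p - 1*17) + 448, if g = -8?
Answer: 18887/42 ≈ 449.69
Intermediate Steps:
p = -20/3 (p = (5 + 15)/(-8 + 5) = 20/(-3) = 20*(-⅓) = -20/3 ≈ -6.6667)
C(T) = -T/14 (C(T) = T*(-1/14) = -T/14)
C(p - 1*17) + 448 = -(-20/3 - 1*17)/14 + 448 = -(-20/3 - 17)/14 + 448 = -1/14*(-71/3) + 448 = 71/42 + 448 = 18887/42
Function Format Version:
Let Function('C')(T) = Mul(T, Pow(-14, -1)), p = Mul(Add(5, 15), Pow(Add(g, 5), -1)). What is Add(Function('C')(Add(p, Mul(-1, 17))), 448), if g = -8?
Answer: Rational(18887, 42) ≈ 449.69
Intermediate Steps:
p = Rational(-20, 3) (p = Mul(Add(5, 15), Pow(Add(-8, 5), -1)) = Mul(20, Pow(-3, -1)) = Mul(20, Rational(-1, 3)) = Rational(-20, 3) ≈ -6.6667)
Function('C')(T) = Mul(Rational(-1, 14), T) (Function('C')(T) = Mul(T, Rational(-1, 14)) = Mul(Rational(-1, 14), T))
Add(Function('C')(Add(p, Mul(-1, 17))), 448) = Add(Mul(Rational(-1, 14), Add(Rational(-20, 3), Mul(-1, 17))), 448) = Add(Mul(Rational(-1, 14), Add(Rational(-20, 3), -17)), 448) = Add(Mul(Rational(-1, 14), Rational(-71, 3)), 448) = Add(Rational(71, 42), 448) = Rational(18887, 42)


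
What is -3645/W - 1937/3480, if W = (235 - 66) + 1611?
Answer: -806623/309720 ≈ -2.6044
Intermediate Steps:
W = 1780 (W = 169 + 1611 = 1780)
-3645/W - 1937/3480 = -3645/1780 - 1937/3480 = -3645*1/1780 - 1937*1/3480 = -729/356 - 1937/3480 = -806623/309720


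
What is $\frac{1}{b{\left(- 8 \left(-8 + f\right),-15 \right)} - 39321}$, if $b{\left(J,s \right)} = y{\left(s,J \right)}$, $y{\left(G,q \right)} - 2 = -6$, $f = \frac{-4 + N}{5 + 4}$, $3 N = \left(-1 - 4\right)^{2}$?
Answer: $- \frac{1}{39325} \approx -2.5429 \cdot 10^{-5}$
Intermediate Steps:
$N = \frac{25}{3}$ ($N = \frac{\left(-1 - 4\right)^{2}}{3} = \frac{\left(-5\right)^{2}}{3} = \frac{1}{3} \cdot 25 = \frac{25}{3} \approx 8.3333$)
$f = \frac{13}{27}$ ($f = \frac{-4 + \frac{25}{3}}{5 + 4} = \frac{13}{3 \cdot 9} = \frac{13}{3} \cdot \frac{1}{9} = \frac{13}{27} \approx 0.48148$)
$y{\left(G,q \right)} = -4$ ($y{\left(G,q \right)} = 2 - 6 = -4$)
$b{\left(J,s \right)} = -4$
$\frac{1}{b{\left(- 8 \left(-8 + f\right),-15 \right)} - 39321} = \frac{1}{-4 - 39321} = \frac{1}{-39325} = - \frac{1}{39325}$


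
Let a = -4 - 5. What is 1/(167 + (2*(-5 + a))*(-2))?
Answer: 1/223 ≈ 0.0044843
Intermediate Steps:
a = -9
1/(167 + (2*(-5 + a))*(-2)) = 1/(167 + (2*(-5 - 9))*(-2)) = 1/(167 + (2*(-14))*(-2)) = 1/(167 - 28*(-2)) = 1/(167 + 56) = 1/223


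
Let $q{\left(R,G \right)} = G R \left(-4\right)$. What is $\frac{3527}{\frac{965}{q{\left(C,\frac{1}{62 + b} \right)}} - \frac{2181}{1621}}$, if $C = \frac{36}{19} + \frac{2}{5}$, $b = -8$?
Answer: $- \frac{2492728412}{4013290641} \approx -0.62112$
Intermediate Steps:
$C = \frac{218}{95}$ ($C = 36 \cdot \frac{1}{19} + 2 \cdot \frac{1}{5} = \frac{36}{19} + \frac{2}{5} = \frac{218}{95} \approx 2.2947$)
$q{\left(R,G \right)} = - 4 G R$
$\frac{3527}{\frac{965}{q{\left(C,\frac{1}{62 + b} \right)}} - \frac{2181}{1621}} = \frac{3527}{\frac{965}{\left(-4\right) \frac{1}{62 - 8} \cdot \frac{218}{95}} - \frac{2181}{1621}} = \frac{3527}{\frac{965}{\left(-4\right) \frac{1}{54} \cdot \frac{218}{95}} - \frac{2181}{1621}} = \frac{3527}{\frac{965}{- \frac{436}{2565}} - \frac{2181}{1621}} = \frac{3527}{965 \left(- \frac{2565}{436}\right) - \frac{2181}{1621}} = \frac{3527}{- \frac{2475225}{436} - \frac{2181}{1621}} = \frac{3527}{- \frac{4013290641}{706756}} = 3527 \left(- \frac{706756}{4013290641}\right) = - \frac{2492728412}{4013290641}$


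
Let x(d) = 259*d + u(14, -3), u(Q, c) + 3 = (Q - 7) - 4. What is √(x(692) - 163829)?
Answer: 3*√1711 ≈ 124.09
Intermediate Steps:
u(Q, c) = -14 + Q (u(Q, c) = -3 + ((Q - 7) - 4) = -3 + ((-7 + Q) - 4) = -3 + (-11 + Q) = -14 + Q)
x(d) = 259*d (x(d) = 259*d + (-14 + 14) = 259*d + 0 = 259*d)
√(x(692) - 163829) = √(259*692 - 163829) = √(179228 - 163829) = √15399 = 3*√1711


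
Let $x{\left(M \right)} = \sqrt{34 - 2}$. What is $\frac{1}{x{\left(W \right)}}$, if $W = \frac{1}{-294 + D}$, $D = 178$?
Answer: $\frac{\sqrt{2}}{8} \approx 0.17678$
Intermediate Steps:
$W = - \frac{1}{116}$ ($W = \frac{1}{-294 + 178} = \frac{1}{-116} = - \frac{1}{116} \approx -0.0086207$)
$x{\left(M \right)} = 4 \sqrt{2}$ ($x{\left(M \right)} = \sqrt{32} = 4 \sqrt{2}$)
$\frac{1}{x{\left(W \right)}} = \frac{1}{4 \sqrt{2}} = \frac{\sqrt{2}}{8}$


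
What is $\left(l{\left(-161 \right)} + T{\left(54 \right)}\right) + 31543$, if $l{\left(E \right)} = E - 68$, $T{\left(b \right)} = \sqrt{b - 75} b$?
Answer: $31314 + 54 i \sqrt{21} \approx 31314.0 + 247.46 i$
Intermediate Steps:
$T{\left(b \right)} = b \sqrt{-75 + b}$ ($T{\left(b \right)} = \sqrt{-75 + b} b = b \sqrt{-75 + b}$)
$l{\left(E \right)} = -68 + E$ ($l{\left(E \right)} = E - 68 = -68 + E$)
$\left(l{\left(-161 \right)} + T{\left(54 \right)}\right) + 31543 = \left(\left(-68 - 161\right) + 54 \sqrt{-75 + 54}\right) + 31543 = \left(-229 + 54 \sqrt{-21}\right) + 31543 = \left(-229 + 54 i \sqrt{21}\right) + 31543 = 31314 + 54 i \sqrt{21}$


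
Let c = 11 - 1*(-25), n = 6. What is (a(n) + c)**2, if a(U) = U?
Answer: 1764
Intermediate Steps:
c = 36 (c = 11 + 25 = 36)
(a(n) + c)**2 = (6 + 36)**2 = 42**2 = 1764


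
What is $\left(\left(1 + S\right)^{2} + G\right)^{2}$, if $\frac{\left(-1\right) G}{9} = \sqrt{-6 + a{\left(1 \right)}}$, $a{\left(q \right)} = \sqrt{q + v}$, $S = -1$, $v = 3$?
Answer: $-324$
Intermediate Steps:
$a{\left(q \right)} = \sqrt{3 + q}$ ($a{\left(q \right)} = \sqrt{q + 3} = \sqrt{3 + q}$)
$G = - 18 i$ ($G = - 9 \sqrt{-6 + \sqrt{3 + 1}} = - 9 \sqrt{-6 + \sqrt{4}} = - 9 \sqrt{-6 + 2} = - 9 \sqrt{-4} = - 9 \cdot 2 i = - 18 i \approx - 18.0 i$)
$\left(\left(1 + S\right)^{2} + G\right)^{2} = \left(\left(1 - 1\right)^{2} - 18 i\right)^{2} = \left(0^{2} - 18 i\right)^{2} = \left(0 - 18 i\right)^{2} = \left(- 18 i\right)^{2} = -324$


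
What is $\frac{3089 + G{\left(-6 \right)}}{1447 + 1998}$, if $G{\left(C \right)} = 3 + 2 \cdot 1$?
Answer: $\frac{238}{265} \approx 0.89811$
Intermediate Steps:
$G{\left(C \right)} = 5$ ($G{\left(C \right)} = 3 + 2 = 5$)
$\frac{3089 + G{\left(-6 \right)}}{1447 + 1998} = \frac{3089 + 5}{1447 + 1998} = \frac{3094}{3445} = 3094 \cdot \frac{1}{3445} = \frac{238}{265}$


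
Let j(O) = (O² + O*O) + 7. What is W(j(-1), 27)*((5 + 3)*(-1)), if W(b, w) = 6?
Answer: -48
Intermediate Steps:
j(O) = 7 + 2*O² (j(O) = (O² + O²) + 7 = 2*O² + 7 = 7 + 2*O²)
W(j(-1), 27)*((5 + 3)*(-1)) = 6*((5 + 3)*(-1)) = 6*(8*(-1)) = 6*(-8) = -48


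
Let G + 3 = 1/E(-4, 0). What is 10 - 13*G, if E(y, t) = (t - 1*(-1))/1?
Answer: 36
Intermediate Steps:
E(y, t) = 1 + t (E(y, t) = (t + 1)*1 = (1 + t)*1 = 1 + t)
G = -2 (G = -3 + 1/(1 + 0) = -3 + 1/1 = -3 + 1 = -2)
10 - 13*G = 10 - 13*(-2) = 10 + 26 = 36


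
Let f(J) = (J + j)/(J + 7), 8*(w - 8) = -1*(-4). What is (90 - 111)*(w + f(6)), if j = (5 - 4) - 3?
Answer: -4809/26 ≈ -184.96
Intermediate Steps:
w = 17/2 (w = 8 + (-1*(-4))/8 = 8 + (⅛)*4 = 8 + ½ = 17/2 ≈ 8.5000)
j = -2 (j = 1 - 3 = -2)
f(J) = (-2 + J)/(7 + J) (f(J) = (J - 2)/(J + 7) = (-2 + J)/(7 + J))
(90 - 111)*(w + f(6)) = (90 - 111)*(17/2 + (-2 + 6)/(7 + 6)) = -21*(17/2 + 4/13) = -21*229/26 = -4809/26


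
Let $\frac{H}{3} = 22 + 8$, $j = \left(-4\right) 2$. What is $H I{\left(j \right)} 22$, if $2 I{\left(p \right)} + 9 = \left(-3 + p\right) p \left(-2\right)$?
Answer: $-183150$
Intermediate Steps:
$j = -8$
$I{\left(p \right)} = - \frac{9}{2} - p \left(-3 + p\right)$ ($I{\left(p \right)} = - \frac{9}{2} + \frac{\left(-3 + p\right) p \left(-2\right)}{2} = - \frac{9}{2} + \frac{p \left(-3 + p\right) \left(-2\right)}{2} = - \frac{9}{2} + \frac{\left(-2\right) p \left(-3 + p\right)}{2} = - \frac{9}{2} - p \left(-3 + p\right)$)
$H = 90$ ($H = 3 \left(22 + 8\right) = 3 \cdot 30 = 90$)
$H I{\left(j \right)} 22 = 90 \left(- \frac{9}{2} - \left(-8\right)^{2} + 3 \left(-8\right)\right) 22 = 90 \left(- \frac{9}{2} - 64 - 24\right) 22 = 90 \left(- \frac{185}{2}\right) 22 = \left(-8325\right) 22 = -183150$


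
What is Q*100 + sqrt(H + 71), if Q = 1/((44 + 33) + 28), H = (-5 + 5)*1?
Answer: 20/21 + sqrt(71) ≈ 9.3785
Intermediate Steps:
H = 0 (H = 0*1 = 0)
Q = 1/105 (Q = 1/(77 + 28) = 1/105 ≈ 0.0095238)
Q*100 + sqrt(H + 71) = (1/105)*100 + sqrt(0 + 71) = 20/21 + sqrt(71)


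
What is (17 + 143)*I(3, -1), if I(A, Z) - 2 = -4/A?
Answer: 320/3 ≈ 106.67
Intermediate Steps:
I(A, Z) = 2 - 4/A
(17 + 143)*I(3, -1) = (17 + 143)*(2 - 4/3) = 160*(2 - 4*⅓) = 160*(2 - 4/3) = 160*(⅔) = 320/3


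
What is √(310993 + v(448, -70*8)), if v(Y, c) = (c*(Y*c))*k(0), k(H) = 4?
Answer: √562282193 ≈ 23713.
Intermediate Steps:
v(Y, c) = 4*Y*c² (v(Y, c) = (c*(Y*c))*4 = (Y*c²)*4 = 4*Y*c²)
√(310993 + v(448, -70*8)) = √(310993 + 4*448*(-70*8)²) = √(310993 + 4*448*(-560)²) = √(310993 + 4*448*313600) = √(310993 + 561971200) = √562282193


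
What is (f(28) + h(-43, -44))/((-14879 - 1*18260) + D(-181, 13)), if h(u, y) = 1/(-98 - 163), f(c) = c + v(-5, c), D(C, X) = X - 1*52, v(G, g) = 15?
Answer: -5611/4329729 ≈ -0.0012959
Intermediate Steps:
D(C, X) = -52 + X (D(C, X) = X - 52 = -52 + X)
f(c) = 15 + c (f(c) = c + 15 = 15 + c)
h(u, y) = -1/261 (h(u, y) = 1/(-261) = -1/261)
(f(28) + h(-43, -44))/((-14879 - 1*18260) + D(-181, 13)) = ((15 + 28) - 1/261)/((-14879 - 1*18260) + (-52 + 13)) = (43 - 1/261)/((-14879 - 18260) - 39) = 11222/(261*(-33139 - 39)) = (11222/261)/(-33178) = (11222/261)*(-1/33178) = -5611/4329729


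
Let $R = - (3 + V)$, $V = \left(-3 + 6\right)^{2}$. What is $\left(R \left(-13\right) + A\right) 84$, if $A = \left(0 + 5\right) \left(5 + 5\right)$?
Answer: $17304$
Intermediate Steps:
$A = 50$ ($A = 5 \cdot 10 = 50$)
$V = 9$ ($V = 3^{2} = 9$)
$R = -12$ ($R = - (3 + 9) = \left(-1\right) 12 = -12$)
$\left(R \left(-13\right) + A\right) 84 = \left(\left(-12\right) \left(-13\right) + 50\right) 84 = \left(156 + 50\right) 84 = 206 \cdot 84 = 17304$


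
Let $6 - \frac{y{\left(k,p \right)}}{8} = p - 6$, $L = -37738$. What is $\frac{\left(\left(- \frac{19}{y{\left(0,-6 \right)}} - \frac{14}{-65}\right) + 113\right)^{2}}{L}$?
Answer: $- \frac{1120339688521}{3306211084800} \approx -0.33886$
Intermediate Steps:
$y{\left(k,p \right)} = 96 - 8 p$ ($y{\left(k,p \right)} = 48 - 8 \left(p - 6\right) = 48 - 8 \left(-6 + p\right) = 48 - \left(-48 + 8 p\right) = 96 - 8 p$)
$\frac{\left(\left(- \frac{19}{y{\left(0,-6 \right)}} - \frac{14}{-65}\right) + 113\right)^{2}}{L} = \frac{\left(\left(- \frac{19}{96 - -48} - \frac{14}{-65}\right) + 113\right)^{2}}{-37738} = \left(\left(- \frac{19}{96 + 48} - - \frac{14}{65}\right) + 113\right)^{2} \left(- \frac{1}{37738}\right) = \left(\left(- \frac{19}{144} + \frac{14}{65}\right) + 113\right)^{2} \left(- \frac{1}{37738}\right) = \left(\frac{781}{9360} + 113\right)^{2} \left(- \frac{1}{37738}\right) = \left(\frac{1058461}{9360}\right)^{2} \left(- \frac{1}{37738}\right) = \frac{1120339688521}{87609600} \left(- \frac{1}{37738}\right) = - \frac{1120339688521}{3306211084800}$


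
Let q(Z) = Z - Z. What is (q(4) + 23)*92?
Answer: 2116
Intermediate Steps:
q(Z) = 0
(q(4) + 23)*92 = (0 + 23)*92 = 23*92 = 2116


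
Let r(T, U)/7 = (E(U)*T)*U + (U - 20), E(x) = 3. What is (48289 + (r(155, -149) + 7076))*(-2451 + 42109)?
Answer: -17085181954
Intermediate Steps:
r(T, U) = -140 + 7*U + 21*T*U (r(T, U) = 7*((3*T)*U + (U - 20)) = 7*(3*T*U + (-20 + U)) = 7*(-20 + U + 3*T*U) = -140 + 7*U + 21*T*U)
(48289 + (r(155, -149) + 7076))*(-2451 + 42109) = (48289 + ((-140 + 7*(-149) + 21*155*(-149)) + 7076))*(-2451 + 42109) = (48289 + ((-140 - 1043 - 484995) + 7076))*39658 = (48289 + (-486178 + 7076))*39658 = (48289 - 479102)*39658 = -430813*39658 = -17085181954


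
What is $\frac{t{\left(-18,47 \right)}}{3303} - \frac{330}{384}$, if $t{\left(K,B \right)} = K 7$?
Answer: $- \frac{21081}{23488} \approx -0.89752$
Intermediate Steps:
$t{\left(K,B \right)} = 7 K$
$\frac{t{\left(-18,47 \right)}}{3303} - \frac{330}{384} = \frac{7 \left(-18\right)}{3303} - \frac{330}{384} = \left(-126\right) \frac{1}{3303} - \frac{55}{64} = - \frac{14}{367} - \frac{55}{64} = - \frac{21081}{23488}$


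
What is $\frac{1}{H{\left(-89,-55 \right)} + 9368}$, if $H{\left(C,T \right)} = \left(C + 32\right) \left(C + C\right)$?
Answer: $\frac{1}{19514} \approx 5.1245 \cdot 10^{-5}$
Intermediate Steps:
$H{\left(C,T \right)} = 2 C \left(32 + C\right)$ ($H{\left(C,T \right)} = \left(32 + C\right) 2 C = 2 C \left(32 + C\right)$)
$\frac{1}{H{\left(-89,-55 \right)} + 9368} = \frac{1}{2 \left(-89\right) \left(32 - 89\right) + 9368} = \frac{1}{2 \left(-89\right) \left(-57\right) + 9368} = \frac{1}{10146 + 9368} = \frac{1}{19514}$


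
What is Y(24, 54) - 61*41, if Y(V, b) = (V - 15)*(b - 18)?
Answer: -2177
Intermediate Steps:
Y(V, b) = (-18 + b)*(-15 + V) (Y(V, b) = (-15 + V)*(-18 + b) = (-18 + b)*(-15 + V))
Y(24, 54) - 61*41 = (270 - 18*24 - 15*54 + 24*54) - 61*41 = (270 - 432 - 810 + 1296) - 2501 = 324 - 2501 = -2177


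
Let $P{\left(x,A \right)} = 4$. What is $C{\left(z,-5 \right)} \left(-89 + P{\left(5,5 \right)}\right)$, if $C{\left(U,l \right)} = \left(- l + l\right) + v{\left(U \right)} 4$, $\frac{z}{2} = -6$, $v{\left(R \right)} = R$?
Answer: $4080$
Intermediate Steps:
$z = -12$ ($z = 2 \left(-6\right) = -12$)
$C{\left(U,l \right)} = 4 U$ ($C{\left(U,l \right)} = \left(- l + l\right) + U 4 = 0 + 4 U = 4 U$)
$C{\left(z,-5 \right)} \left(-89 + P{\left(5,5 \right)}\right) = 4 \left(-12\right) \left(-89 + 4\right) = \left(-48\right) \left(-85\right) = 4080$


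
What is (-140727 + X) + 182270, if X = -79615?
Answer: -38072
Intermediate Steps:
(-140727 + X) + 182270 = (-140727 - 79615) + 182270 = -220342 + 182270 = -38072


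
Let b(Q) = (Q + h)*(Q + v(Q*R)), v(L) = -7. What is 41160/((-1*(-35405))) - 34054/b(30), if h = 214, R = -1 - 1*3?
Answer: -97469195/19869286 ≈ -4.9055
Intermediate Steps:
R = -4 (R = -1 - 3 = -4)
b(Q) = (-7 + Q)*(214 + Q) (b(Q) = (Q + 214)*(Q - 7) = (214 + Q)*(-7 + Q) = (-7 + Q)*(214 + Q))
41160/((-1*(-35405))) - 34054/b(30) = 41160/((-1*(-35405))) - 34054/(-1498 + 30**2 + 207*30) = 41160/35405 - 34054/(-1498 + 900 + 6210) = 41160*(1/35405) - 34054/5612 = 8232/7081 - 34054*1/5612 = 8232/7081 - 17027/2806 = -97469195/19869286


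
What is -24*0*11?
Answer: 0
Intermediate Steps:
-24*0*11 = 0*11 = 0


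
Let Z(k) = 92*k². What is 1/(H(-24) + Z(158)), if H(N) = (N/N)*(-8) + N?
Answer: 1/2296656 ≈ 4.3542e-7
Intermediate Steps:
H(N) = -8 + N (H(N) = 1*(-8) + N = -8 + N)
1/(H(-24) + Z(158)) = 1/((-8 - 24) + 92*158²) = 1/(-32 + 92*24964) = 1/(-32 + 2296688) = 1/2296656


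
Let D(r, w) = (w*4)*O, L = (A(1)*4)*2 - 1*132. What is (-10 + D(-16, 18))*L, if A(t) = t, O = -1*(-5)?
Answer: -43400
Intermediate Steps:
O = 5
L = -124 (L = (1*4)*2 - 1*132 = 4*2 - 132 = 8 - 132 = -124)
D(r, w) = 20*w (D(r, w) = (w*4)*5 = (4*w)*5 = 20*w)
(-10 + D(-16, 18))*L = (-10 + 20*18)*(-124) = (-10 + 360)*(-124) = 350*(-124) = -43400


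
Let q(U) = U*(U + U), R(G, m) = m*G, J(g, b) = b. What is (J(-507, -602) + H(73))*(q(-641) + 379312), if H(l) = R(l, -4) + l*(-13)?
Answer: -2213579382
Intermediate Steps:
R(G, m) = G*m
H(l) = -17*l (H(l) = l*(-4) + l*(-13) = -4*l - 13*l = -17*l)
q(U) = 2*U**2 (q(U) = U*(2*U) = 2*U**2)
(J(-507, -602) + H(73))*(q(-641) + 379312) = (-602 - 17*73)*(2*(-641)**2 + 379312) = (-602 - 1241)*(2*410881 + 379312) = -1843*(821762 + 379312) = -1843*1201074 = -2213579382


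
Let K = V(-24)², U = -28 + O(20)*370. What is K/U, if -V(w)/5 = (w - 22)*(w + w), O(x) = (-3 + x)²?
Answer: 6771200/5939 ≈ 1140.1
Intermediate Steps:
V(w) = -10*w*(-22 + w) (V(w) = -5*(w - 22)*(w + w) = -5*(-22 + w)*2*w = -10*w*(-22 + w))
U = 106902 (U = -28 + (-3 + 20)²*370 = -28 + 17²*370 = -28 + 289*370 = -28 + 106930 = 106902)
K = 121881600 (K = (10*(-24)*(22 - 1*(-24)))² = (10*(-24)*(22 + 24))² = (10*(-24)*46)² = (-11040)² = 121881600)
K/U = 121881600/106902 = 121881600*(1/106902) = 6771200/5939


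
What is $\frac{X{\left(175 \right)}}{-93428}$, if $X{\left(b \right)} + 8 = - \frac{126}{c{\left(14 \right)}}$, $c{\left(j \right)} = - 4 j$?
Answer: $\frac{23}{373712} \approx 6.1545 \cdot 10^{-5}$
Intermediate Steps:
$X{\left(b \right)} = - \frac{23}{4}$ ($X{\left(b \right)} = -8 - \frac{126}{\left(-4\right) 14} = -8 - \frac{126}{-56} = -8 - - \frac{9}{4} = -8 + \frac{9}{4} = - \frac{23}{4}$)
$\frac{X{\left(175 \right)}}{-93428} = - \frac{23}{4 \left(-93428\right)} = \left(- \frac{23}{4}\right) \left(- \frac{1}{93428}\right) = \frac{23}{373712}$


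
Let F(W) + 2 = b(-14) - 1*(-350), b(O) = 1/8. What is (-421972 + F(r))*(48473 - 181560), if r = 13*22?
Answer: 448901253217/8 ≈ 5.6113e+10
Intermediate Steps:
b(O) = 1/8
r = 286
F(W) = 2785/8 (F(W) = -2 + (1/8 - 1*(-350)) = -2 + (1/8 + 350) = -2 + 2801/8 = 2785/8)
(-421972 + F(r))*(48473 - 181560) = (-421972 + 2785/8)*(48473 - 181560) = -3372991/8*(-133087) = 448901253217/8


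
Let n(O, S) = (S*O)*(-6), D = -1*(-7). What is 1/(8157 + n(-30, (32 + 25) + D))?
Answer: 1/19677 ≈ 5.0821e-5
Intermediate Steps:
D = 7
n(O, S) = -6*O*S (n(O, S) = (O*S)*(-6) = -6*O*S)
1/(8157 + n(-30, (32 + 25) + D)) = 1/(8157 - 6*(-30)*((32 + 25) + 7)) = 1/(8157 - 6*(-30)*(57 + 7)) = 1/(8157 - 6*(-30)*64) = 1/(8157 + 11520) = 1/19677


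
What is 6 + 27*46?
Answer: 1248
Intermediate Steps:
6 + 27*46 = 6 + 1242 = 1248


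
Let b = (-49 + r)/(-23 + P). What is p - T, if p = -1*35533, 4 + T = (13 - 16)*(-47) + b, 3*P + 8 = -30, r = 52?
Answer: -3816681/107 ≈ -35670.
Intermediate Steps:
P = -38/3 (P = -8/3 + (1/3)*(-30) = -8/3 - 10 = -38/3 ≈ -12.667)
b = -9/107 (b = (-49 + 52)/(-23 - 38/3) = 3/(-107/3) = 3*(-3/107) = -9/107 ≈ -0.084112)
T = 14650/107 (T = -4 + ((13 - 16)*(-47) - 9/107) = -4 + (-3*(-47) - 9/107) = -4 + (141 - 9/107) = -4 + 15078/107 = 14650/107 ≈ 136.92)
p = -35533
p - T = -35533 - 1*14650/107 = -35533 - 14650/107 = -3816681/107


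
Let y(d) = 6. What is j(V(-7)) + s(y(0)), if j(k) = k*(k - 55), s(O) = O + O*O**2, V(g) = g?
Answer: 656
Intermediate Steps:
s(O) = O + O**3
j(k) = k*(-55 + k)
j(V(-7)) + s(y(0)) = -7*(-55 - 7) + (6 + 6**3) = -7*(-62) + (6 + 216) = 434 + 222 = 656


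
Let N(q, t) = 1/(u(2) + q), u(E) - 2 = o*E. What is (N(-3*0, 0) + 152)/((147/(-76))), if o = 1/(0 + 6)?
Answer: -81092/1029 ≈ -78.807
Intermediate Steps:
o = ⅙ (o = 1/6 = ⅙ ≈ 0.16667)
u(E) = 2 + E/6
N(q, t) = 1/(7/3 + q) (N(q, t) = 1/((2 + (⅙)*2) + q) = 1/((2 + ⅓) + q) = 1/(7/3 + q))
(N(-3*0, 0) + 152)/((147/(-76))) = (3/(7 + 3*(-3*0)) + 152)/((147/(-76))) = (3/(7 + 3*0) + 152)/((147*(-1/76))) = (3/(7 + 0) + 152)/(-147/76) = (3/7 + 152)*(-76/147) = (1067/7)*(-76/147) = -81092/1029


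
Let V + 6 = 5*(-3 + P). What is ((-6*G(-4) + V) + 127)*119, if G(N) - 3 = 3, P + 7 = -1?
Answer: 3570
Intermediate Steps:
P = -8 (P = -7 - 1 = -8)
G(N) = 6 (G(N) = 3 + 3 = 6)
V = -61 (V = -6 + 5*(-3 - 8) = -6 + 5*(-11) = -6 - 55 = -61)
((-6*G(-4) + V) + 127)*119 = ((-6*6 - 61) + 127)*119 = ((-36 - 61) + 127)*119 = (-97 + 127)*119 = 30*119 = 3570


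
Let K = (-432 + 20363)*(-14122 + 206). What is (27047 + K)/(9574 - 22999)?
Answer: 277332749/13425 ≈ 20658.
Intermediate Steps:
K = -277359796 (K = 19931*(-13916) = -277359796)
(27047 + K)/(9574 - 22999) = (27047 - 277359796)/(9574 - 22999) = -277332749/(-13425) = -277332749*(-1/13425) = 277332749/13425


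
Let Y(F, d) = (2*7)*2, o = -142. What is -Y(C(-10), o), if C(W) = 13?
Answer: -28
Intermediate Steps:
Y(F, d) = 28 (Y(F, d) = 14*2 = 28)
-Y(C(-10), o) = -1*28 = -28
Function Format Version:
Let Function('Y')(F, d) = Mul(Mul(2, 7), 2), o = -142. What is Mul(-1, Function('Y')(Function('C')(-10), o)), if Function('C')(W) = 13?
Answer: -28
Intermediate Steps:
Function('Y')(F, d) = 28 (Function('Y')(F, d) = Mul(14, 2) = 28)
Mul(-1, Function('Y')(Function('C')(-10), o)) = Mul(-1, 28) = -28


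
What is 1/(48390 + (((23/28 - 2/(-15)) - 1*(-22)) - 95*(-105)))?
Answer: 420/24522941 ≈ 1.7127e-5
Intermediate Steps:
1/(48390 + (((23/28 - 2/(-15)) - 1*(-22)) - 95*(-105))) = 1/(48390 + (((23*(1/28) - 2*(-1/15)) + 22) + 9975)) = 1/(48390 + (((23/28 + 2/15) + 22) + 9975)) = 1/(48390 + ((401/420 + 22) + 9975)) = 1/(48390 + (9641/420 + 9975)) = 1/(48390 + 4199141/420) = 1/(24522941/420) = 420/24522941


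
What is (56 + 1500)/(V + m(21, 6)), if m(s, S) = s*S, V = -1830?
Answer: -389/426 ≈ -0.91315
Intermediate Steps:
m(s, S) = S*s
(56 + 1500)/(V + m(21, 6)) = (56 + 1500)/(-1830 + 6*21) = 1556/(-1830 + 126) = 1556/(-1704) = 1556*(-1/1704) = -389/426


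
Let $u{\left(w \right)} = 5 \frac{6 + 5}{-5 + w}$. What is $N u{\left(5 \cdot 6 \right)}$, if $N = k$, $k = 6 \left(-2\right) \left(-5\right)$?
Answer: $132$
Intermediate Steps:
$u{\left(w \right)} = \frac{55}{-5 + w}$ ($u{\left(w \right)} = 5 \frac{11}{-5 + w} = \frac{55}{-5 + w}$)
$k = 60$ ($k = \left(-12\right) \left(-5\right) = 60$)
$N = 60$
$N u{\left(5 \cdot 6 \right)} = 60 \frac{55}{-5 + 5 \cdot 6} = 60 \frac{55}{-5 + 30} = 60 \cdot \frac{55}{25} = 60 \cdot 55 \cdot \frac{1}{25} = 60 \cdot \frac{11}{5} = 132$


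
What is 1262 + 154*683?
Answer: 106444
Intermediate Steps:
1262 + 154*683 = 1262 + 105182 = 106444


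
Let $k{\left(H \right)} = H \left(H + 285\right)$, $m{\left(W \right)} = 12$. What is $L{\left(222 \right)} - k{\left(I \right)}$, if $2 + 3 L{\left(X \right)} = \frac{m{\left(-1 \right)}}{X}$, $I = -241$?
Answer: $\frac{392324}{37} \approx 10603.0$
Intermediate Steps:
$k{\left(H \right)} = H \left(285 + H\right)$
$L{\left(X \right)} = - \frac{2}{3} + \frac{4}{X}$ ($L{\left(X \right)} = - \frac{2}{3} + \frac{12 \frac{1}{X}}{3} = - \frac{2}{3} + \frac{4}{X}$)
$L{\left(222 \right)} - k{\left(I \right)} = \left(- \frac{2}{3} + \frac{4}{222}\right) - - 241 \left(285 - 241\right) = \left(- \frac{2}{3} + 4 \cdot \frac{1}{222}\right) - \left(-241\right) 44 = \left(- \frac{2}{3} + \frac{2}{111}\right) - -10604 = - \frac{24}{37} + 10604 = \frac{392324}{37}$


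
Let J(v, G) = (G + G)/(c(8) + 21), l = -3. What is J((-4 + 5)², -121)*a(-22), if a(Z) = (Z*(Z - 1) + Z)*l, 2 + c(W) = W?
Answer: 117128/9 ≈ 13014.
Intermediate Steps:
c(W) = -2 + W
a(Z) = -3*Z - 3*Z*(-1 + Z) (a(Z) = (Z*(Z - 1) + Z)*(-3) = (Z*(-1 + Z) + Z)*(-3) = (Z + Z*(-1 + Z))*(-3) = -3*Z - 3*Z*(-1 + Z))
J(v, G) = 2*G/27 (J(v, G) = (G + G)/((-2 + 8) + 21) = (2*G)/(6 + 21) = (2*G)/27 = (2*G)*(1/27) = 2*G/27)
J((-4 + 5)², -121)*a(-22) = ((2/27)*(-121))*(-3*(-22)²) = -(-242)*484/9 = -242/27*(-1452) = 117128/9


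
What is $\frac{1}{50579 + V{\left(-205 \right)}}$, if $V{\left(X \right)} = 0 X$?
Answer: $\frac{1}{50579} \approx 1.9771 \cdot 10^{-5}$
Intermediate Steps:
$V{\left(X \right)} = 0$
$\frac{1}{50579 + V{\left(-205 \right)}} = \frac{1}{50579 + 0} = \frac{1}{50579}$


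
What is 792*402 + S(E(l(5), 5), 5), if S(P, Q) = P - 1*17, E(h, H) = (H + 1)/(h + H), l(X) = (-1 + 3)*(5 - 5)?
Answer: 1591841/5 ≈ 3.1837e+5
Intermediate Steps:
l(X) = 0 (l(X) = 2*0 = 0)
E(h, H) = (1 + H)/(H + h)
S(P, Q) = -17 + P (S(P, Q) = P - 17 = -17 + P)
792*402 + S(E(l(5), 5), 5) = 792*402 + (-17 + (1 + 5)/(5 + 0)) = 318384 + (-17 + 6/5) = 318384 - 79/5 = 1591841/5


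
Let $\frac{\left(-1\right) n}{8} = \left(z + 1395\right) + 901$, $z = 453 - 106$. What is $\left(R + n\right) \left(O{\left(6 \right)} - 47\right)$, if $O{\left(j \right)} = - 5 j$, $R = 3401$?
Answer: $1366211$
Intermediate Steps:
$z = 347$
$n = -21144$ ($n = - 8 \left(\left(347 + 1395\right) + 901\right) = - 8 \left(1742 + 901\right) = \left(-8\right) 2643 = -21144$)
$\left(R + n\right) \left(O{\left(6 \right)} - 47\right) = \left(3401 - 21144\right) \left(\left(-5\right) 6 - 47\right) = - 17743 \left(-30 - 47\right) = \left(-17743\right) \left(-77\right) = 1366211$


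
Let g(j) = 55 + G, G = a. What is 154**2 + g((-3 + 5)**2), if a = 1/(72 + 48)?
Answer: 2852521/120 ≈ 23771.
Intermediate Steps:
a = 1/120 ≈ 0.0083333
G = 1/120 ≈ 0.0083333
g(j) = 6601/120 (g(j) = 55 + 1/120 = 6601/120)
154**2 + g((-3 + 5)**2) = 154**2 + 6601/120 = 23716 + 6601/120 = 2852521/120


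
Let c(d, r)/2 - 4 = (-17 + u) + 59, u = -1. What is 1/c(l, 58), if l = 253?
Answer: 1/90 ≈ 0.011111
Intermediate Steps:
c(d, r) = 90 (c(d, r) = 8 + 2*((-17 - 1) + 59) = 8 + 2*(-18 + 59) = 8 + 2*41 = 8 + 82 = 90)
1/c(l, 58) = 1/90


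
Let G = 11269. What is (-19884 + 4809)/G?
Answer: -15075/11269 ≈ -1.3377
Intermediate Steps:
(-19884 + 4809)/G = (-19884 + 4809)/11269 = -15075*1/11269 = -15075/11269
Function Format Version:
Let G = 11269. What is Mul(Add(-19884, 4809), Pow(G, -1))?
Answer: Rational(-15075, 11269) ≈ -1.3377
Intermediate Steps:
Mul(Add(-19884, 4809), Pow(G, -1)) = Mul(Add(-19884, 4809), Pow(11269, -1)) = Mul(-15075, Rational(1, 11269)) = Rational(-15075, 11269)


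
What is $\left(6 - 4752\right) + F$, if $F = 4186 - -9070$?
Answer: $8510$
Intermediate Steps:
$F = 13256$ ($F = 4186 + 9070 = 13256$)
$\left(6 - 4752\right) + F = \left(6 - 4752\right) + 13256 = -4746 + 13256 = 8510$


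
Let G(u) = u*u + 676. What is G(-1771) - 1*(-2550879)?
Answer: 5687996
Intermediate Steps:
G(u) = 676 + u² (G(u) = u² + 676 = 676 + u²)
G(-1771) - 1*(-2550879) = (676 + (-1771)²) - 1*(-2550879) = (676 + 3136441) + 2550879 = 3137117 + 2550879 = 5687996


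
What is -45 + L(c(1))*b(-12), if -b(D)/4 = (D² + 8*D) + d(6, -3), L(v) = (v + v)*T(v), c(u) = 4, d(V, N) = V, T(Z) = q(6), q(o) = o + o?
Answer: -20781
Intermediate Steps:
q(o) = 2*o
T(Z) = 12 (T(Z) = 2*6 = 12)
L(v) = 24*v (L(v) = (v + v)*12 = (2*v)*12 = 24*v)
b(D) = -24 - 32*D - 4*D² (b(D) = -4*((D² + 8*D) + 6) = -4*(6 + D² + 8*D) = -24 - 32*D - 4*D²)
-45 + L(c(1))*b(-12) = -45 + (24*4)*(-24 - 32*(-12) - 4*(-12)²) = -45 + 96*(-24 + 384 - 4*144) = -45 + 96*(-24 + 384 - 576) = -45 + 96*(-216) = -45 - 20736 = -20781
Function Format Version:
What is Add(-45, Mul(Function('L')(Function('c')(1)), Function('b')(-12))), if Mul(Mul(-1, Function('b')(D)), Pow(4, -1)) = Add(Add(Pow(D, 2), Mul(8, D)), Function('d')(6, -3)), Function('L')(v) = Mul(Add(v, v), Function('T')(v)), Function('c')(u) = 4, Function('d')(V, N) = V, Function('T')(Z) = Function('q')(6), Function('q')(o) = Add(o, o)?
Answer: -20781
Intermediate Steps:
Function('q')(o) = Mul(2, o)
Function('T')(Z) = 12 (Function('T')(Z) = Mul(2, 6) = 12)
Function('L')(v) = Mul(24, v) (Function('L')(v) = Mul(Add(v, v), 12) = Mul(Mul(2, v), 12) = Mul(24, v))
Function('b')(D) = Add(-24, Mul(-32, D), Mul(-4, Pow(D, 2))) (Function('b')(D) = Mul(-4, Add(Add(Pow(D, 2), Mul(8, D)), 6)) = Mul(-4, Add(6, Pow(D, 2), Mul(8, D))) = Add(-24, Mul(-32, D), Mul(-4, Pow(D, 2))))
Add(-45, Mul(Function('L')(Function('c')(1)), Function('b')(-12))) = Add(-45, Mul(Mul(24, 4), Add(-24, Mul(-32, -12), Mul(-4, Pow(-12, 2))))) = Add(-45, Mul(96, Add(-24, 384, Mul(-4, 144)))) = Add(-45, Mul(96, Add(-24, 384, -576))) = Add(-45, Mul(96, -216)) = Add(-45, -20736) = -20781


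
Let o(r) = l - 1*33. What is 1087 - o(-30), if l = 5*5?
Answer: 1095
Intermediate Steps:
l = 25
o(r) = -8 (o(r) = 25 - 1*33 = 25 - 33 = -8)
1087 - o(-30) = 1087 - 1*(-8) = 1087 + 8 = 1095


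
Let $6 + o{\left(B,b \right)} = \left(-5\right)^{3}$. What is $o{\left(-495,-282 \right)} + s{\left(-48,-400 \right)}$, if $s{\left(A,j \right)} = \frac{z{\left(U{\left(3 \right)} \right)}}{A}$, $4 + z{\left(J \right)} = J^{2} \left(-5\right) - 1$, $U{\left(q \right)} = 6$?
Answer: $- \frac{6103}{48} \approx -127.15$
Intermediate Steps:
$z{\left(J \right)} = -5 - 5 J^{2}$ ($z{\left(J \right)} = -4 + \left(J^{2} \left(-5\right) - 1\right) = -4 - \left(1 + 5 J^{2}\right) = -5 - 5 J^{2}$)
$o{\left(B,b \right)} = -131$ ($o{\left(B,b \right)} = -6 + \left(-5\right)^{3} = -6 - 125 = -131$)
$s{\left(A,j \right)} = - \frac{185}{A}$ ($s{\left(A,j \right)} = \frac{-5 - 5 \cdot 6^{2}}{A} = \frac{-5 - 180}{A} = - \frac{185}{A}$)
$o{\left(-495,-282 \right)} + s{\left(-48,-400 \right)} = -131 - \frac{185}{-48} = -131 - - \frac{185}{48} = -131 + \frac{185}{48} = - \frac{6103}{48}$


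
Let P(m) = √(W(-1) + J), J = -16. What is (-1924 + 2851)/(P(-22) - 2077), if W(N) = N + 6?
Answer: -641793/1437980 - 309*I*√11/1437980 ≈ -0.44632 - 0.00071269*I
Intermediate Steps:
W(N) = 6 + N
P(m) = I*√11 (P(m) = √((6 - 1) - 16) = √(5 - 16) = √(-11) = I*√11)
(-1924 + 2851)/(P(-22) - 2077) = (-1924 + 2851)/(I*√11 - 2077) = 927/(-2077 + I*√11)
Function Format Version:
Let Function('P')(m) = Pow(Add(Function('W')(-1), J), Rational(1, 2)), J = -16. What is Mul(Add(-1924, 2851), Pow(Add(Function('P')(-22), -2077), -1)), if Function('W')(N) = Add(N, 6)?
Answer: Add(Rational(-641793, 1437980), Mul(Rational(-309, 1437980), I, Pow(11, Rational(1, 2)))) ≈ Add(-0.44632, Mul(-0.00071269, I))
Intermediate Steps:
Function('W')(N) = Add(6, N)
Function('P')(m) = Mul(I, Pow(11, Rational(1, 2))) (Function('P')(m) = Pow(Add(Add(6, -1), -16), Rational(1, 2)) = Pow(Add(5, -16), Rational(1, 2)) = Pow(-11, Rational(1, 2)) = Mul(I, Pow(11, Rational(1, 2))))
Mul(Add(-1924, 2851), Pow(Add(Function('P')(-22), -2077), -1)) = Mul(Add(-1924, 2851), Pow(Add(Mul(I, Pow(11, Rational(1, 2))), -2077), -1)) = Mul(927, Pow(Add(-2077, Mul(I, Pow(11, Rational(1, 2)))), -1))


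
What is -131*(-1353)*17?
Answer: 3013131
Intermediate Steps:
-131*(-1353)*17 = 177243*17 = 3013131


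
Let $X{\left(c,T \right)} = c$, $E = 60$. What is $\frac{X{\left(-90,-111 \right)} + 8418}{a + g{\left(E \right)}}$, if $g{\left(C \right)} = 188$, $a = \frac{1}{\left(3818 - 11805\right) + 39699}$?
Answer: $\frac{264097536}{5961857} \approx 44.298$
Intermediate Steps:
$a = \frac{1}{31712}$ ($a = \frac{1}{\left(3818 - 11805\right) + 39699} = \frac{1}{-7987 + 39699} = \frac{1}{31712} \approx 3.1534 \cdot 10^{-5}$)
$\frac{X{\left(-90,-111 \right)} + 8418}{a + g{\left(E \right)}} = \frac{-90 + 8418}{\frac{1}{31712} + 188} = \frac{8328}{\frac{5961857}{31712}} = 8328 \cdot \frac{31712}{5961857} = \frac{264097536}{5961857}$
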